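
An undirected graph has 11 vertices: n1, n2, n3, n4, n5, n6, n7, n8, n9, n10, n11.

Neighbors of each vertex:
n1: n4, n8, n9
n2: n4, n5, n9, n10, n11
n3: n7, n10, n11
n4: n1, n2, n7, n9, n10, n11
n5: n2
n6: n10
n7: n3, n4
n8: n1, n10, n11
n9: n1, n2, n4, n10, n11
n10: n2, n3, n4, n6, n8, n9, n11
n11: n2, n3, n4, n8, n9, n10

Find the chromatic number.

5

n2, n4, n9, n10, n11 are mutually adjacent (a clique of size 5), so at least 5 colors are needed.
5 colors suffice: color 1 → {n1, n5, n7, n10}; color 2 → {n3, n4, n6, n8}; color 3 → {n11}; color 4 → {n2}; color 5 → {n9}. Each edge has distinct colors on its endpoints.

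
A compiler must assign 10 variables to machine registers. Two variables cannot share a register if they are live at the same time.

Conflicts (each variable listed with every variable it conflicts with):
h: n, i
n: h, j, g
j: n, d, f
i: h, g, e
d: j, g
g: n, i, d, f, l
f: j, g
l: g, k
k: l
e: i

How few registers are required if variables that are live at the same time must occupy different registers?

l and k conflict, so at least 2 registers are needed.
2 registers suffice: register 1 → {h, j, g, k, e}; register 2 → {n, i, d, f, l}. No two conflicting variables share a register.

2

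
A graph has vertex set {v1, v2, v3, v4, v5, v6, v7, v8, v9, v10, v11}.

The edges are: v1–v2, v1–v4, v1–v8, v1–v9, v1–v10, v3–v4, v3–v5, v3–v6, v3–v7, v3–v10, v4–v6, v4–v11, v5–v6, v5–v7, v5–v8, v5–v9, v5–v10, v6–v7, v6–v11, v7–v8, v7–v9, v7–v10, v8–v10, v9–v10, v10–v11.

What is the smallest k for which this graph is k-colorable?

4

v5, v7, v8, v10 are pairwise adjacent (a clique of size 4), so at least 4 colors are needed.
4 colors suffice: v1=2, v2=1, v3=4, v4=3, v5=2, v6=1, v7=3, v8=4, v9=4, v10=1, v11=2. Each edge has distinct colors on its endpoints.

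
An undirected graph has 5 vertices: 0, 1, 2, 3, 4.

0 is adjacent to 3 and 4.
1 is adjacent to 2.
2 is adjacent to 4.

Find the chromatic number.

2

0 and 4 are adjacent, so at least 2 colors are needed.
A valid assignment using 2 colors: 0=b, 1=a, 2=b, 3=a, 4=a. No two adjacent vertices share a color.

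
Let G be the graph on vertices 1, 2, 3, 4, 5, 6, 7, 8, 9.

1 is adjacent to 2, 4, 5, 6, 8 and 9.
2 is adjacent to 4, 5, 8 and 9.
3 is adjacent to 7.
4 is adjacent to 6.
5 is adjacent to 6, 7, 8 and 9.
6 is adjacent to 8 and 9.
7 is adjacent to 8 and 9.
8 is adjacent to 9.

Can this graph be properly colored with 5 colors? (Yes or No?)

Yes

The chromatic number is 5. 1, 2, 5, 8, 9 are mutually adjacent (a clique of size 5), so at least 5 colors are needed.
5 colors suffice: color red → {3, 4, 9}; color blue → {5}; color green → {1, 7}; color yellow → {8}; color purple → {2, 6}.
That is already a proper 5-coloring.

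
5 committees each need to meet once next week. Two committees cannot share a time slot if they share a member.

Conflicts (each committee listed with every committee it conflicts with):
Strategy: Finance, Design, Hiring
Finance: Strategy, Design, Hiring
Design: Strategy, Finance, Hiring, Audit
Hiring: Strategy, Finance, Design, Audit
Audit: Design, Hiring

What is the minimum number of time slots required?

Strategy, Finance, Design, Hiring are mutually in conflict, so at least 4 time slots are needed.
4 time slots suffice: time slot 1 → {Design}; time slot 2 → {Hiring}; time slot 3 → {Strategy, Audit}; time slot 4 → {Finance}. Each listed conflict is separated.

4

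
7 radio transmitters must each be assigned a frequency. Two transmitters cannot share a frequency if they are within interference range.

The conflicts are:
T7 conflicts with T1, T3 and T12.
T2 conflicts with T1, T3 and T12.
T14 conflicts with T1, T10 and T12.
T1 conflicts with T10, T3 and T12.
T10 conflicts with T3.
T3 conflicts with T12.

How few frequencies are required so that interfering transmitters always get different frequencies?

4

T2, T1, T3, T12 are mutually in conflict, so at least 4 frequencies are needed.
4 frequencies suffice: frequency 1 → {T1}; frequency 2 → {T14, T3}; frequency 3 → {T10, T12}; frequency 4 → {T7, T2}. Every pair that conflicts lands in different frequencies.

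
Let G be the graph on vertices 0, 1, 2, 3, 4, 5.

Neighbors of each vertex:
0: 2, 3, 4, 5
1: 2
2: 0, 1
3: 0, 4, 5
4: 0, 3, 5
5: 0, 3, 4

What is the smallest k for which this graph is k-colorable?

4

0, 3, 4, 5 form a clique, so at least 4 colors are needed.
A valid assignment using 4 colors: 0=a, 1=a, 2=b, 3=d, 4=c, 5=b. Each edge has distinct colors on its endpoints.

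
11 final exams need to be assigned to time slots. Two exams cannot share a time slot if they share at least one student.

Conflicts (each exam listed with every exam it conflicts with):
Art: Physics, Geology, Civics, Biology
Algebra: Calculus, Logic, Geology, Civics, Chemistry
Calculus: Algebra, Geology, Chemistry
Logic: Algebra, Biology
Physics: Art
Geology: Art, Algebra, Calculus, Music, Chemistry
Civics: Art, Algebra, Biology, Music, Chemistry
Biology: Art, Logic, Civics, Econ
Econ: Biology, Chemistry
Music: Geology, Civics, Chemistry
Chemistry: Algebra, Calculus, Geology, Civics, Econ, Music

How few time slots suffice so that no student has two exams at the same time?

Algebra, Calculus, Geology, Chemistry pairwise conflict, so at least 4 time slots are needed.
4 time slots suffice: time slot 1 → {Art, Logic, Chemistry}; time slot 2 → {Physics, Geology, Civics, Econ}; time slot 3 → {Algebra, Biology, Music}; time slot 4 → {Calculus}. No two conflicting exams share a time slot.

4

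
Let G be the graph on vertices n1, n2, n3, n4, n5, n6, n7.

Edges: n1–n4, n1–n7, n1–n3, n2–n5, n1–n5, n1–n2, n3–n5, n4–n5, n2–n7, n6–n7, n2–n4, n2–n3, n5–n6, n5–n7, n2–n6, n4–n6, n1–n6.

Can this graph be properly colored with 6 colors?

The chromatic number is 5. n1, n2, n4, n5, n6 are pairwise adjacent (a clique of size 5), so at least 5 colors are needed.
A valid assignment using 5 colors: n1=2, n2=3, n3=4, n4=5, n5=1, n6=4, n7=5.
Since 6 ≥ 5, a proper 6-coloring certainly exists.

Yes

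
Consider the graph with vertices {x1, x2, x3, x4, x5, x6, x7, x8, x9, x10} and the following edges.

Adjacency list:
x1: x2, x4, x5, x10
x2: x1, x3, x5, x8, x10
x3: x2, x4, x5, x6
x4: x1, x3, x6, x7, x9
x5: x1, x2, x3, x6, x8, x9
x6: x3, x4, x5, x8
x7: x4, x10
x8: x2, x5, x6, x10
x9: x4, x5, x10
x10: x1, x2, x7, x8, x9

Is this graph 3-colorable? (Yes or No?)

The chromatic number is 3. x3, x4, x6 are pairwise adjacent, so at least 3 colors are needed.
A valid assignment using 3 colors: x1=green, x2=blue, x3=green, x4=red, x5=red, x6=blue, x7=blue, x8=green, x9=blue, x10=red.
That is already a proper 3-coloring.

Yes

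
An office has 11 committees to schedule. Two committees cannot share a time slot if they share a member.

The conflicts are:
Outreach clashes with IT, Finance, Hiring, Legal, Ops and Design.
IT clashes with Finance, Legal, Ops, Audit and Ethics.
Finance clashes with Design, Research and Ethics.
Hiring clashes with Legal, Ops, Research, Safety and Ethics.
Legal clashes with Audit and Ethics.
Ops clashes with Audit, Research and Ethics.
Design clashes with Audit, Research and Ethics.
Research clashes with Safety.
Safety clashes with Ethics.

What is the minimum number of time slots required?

Hiring, Research, Safety pairwise conflict, so at least 3 time slots are needed.
3 time slots suffice: time slot 1 → {Outreach, Audit, Research, Ethics}; time slot 2 → {Finance, Legal, Ops, Safety}; time slot 3 → {IT, Hiring, Design}. Each listed conflict is separated.

3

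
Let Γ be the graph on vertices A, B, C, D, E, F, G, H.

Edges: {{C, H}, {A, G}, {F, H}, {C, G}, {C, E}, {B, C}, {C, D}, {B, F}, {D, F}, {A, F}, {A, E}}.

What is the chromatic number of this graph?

3

The cycle C-E-A-F-B-C has odd length 5, so it cannot be 2-colored; at least 3 colors are needed.
3 colors suffice: color 1 → {C, F}; color 2 → {A, B, D, H}; color 3 → {E, G}. Each edge has distinct colors on its endpoints.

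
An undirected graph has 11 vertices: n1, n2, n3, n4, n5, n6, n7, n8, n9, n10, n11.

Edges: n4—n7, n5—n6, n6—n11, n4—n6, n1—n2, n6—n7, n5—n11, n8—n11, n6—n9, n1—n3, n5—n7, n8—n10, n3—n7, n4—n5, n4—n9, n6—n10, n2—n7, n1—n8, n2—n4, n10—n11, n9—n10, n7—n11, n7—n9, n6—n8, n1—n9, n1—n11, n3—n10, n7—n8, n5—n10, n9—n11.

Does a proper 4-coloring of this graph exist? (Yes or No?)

Yes

The chromatic number is 4. n4, n5, n6, n7 form a clique, so at least 4 colors are needed.
4 colors suffice: n1=red, n2=blue, n3=blue, n4=green, n5=yellow, n6=blue, n7=red, n8=yellow, n9=yellow, n10=red, n11=green.
That is already a proper 4-coloring.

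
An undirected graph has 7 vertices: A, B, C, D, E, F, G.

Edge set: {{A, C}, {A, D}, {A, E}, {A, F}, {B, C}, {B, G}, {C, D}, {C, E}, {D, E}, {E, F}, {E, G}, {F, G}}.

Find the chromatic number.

4

A, C, D, E form a clique, so at least 4 colors are needed.
4 colors suffice: A=2, B=1, C=3, D=4, E=1, F=3, G=2. Every edge joins two different colors.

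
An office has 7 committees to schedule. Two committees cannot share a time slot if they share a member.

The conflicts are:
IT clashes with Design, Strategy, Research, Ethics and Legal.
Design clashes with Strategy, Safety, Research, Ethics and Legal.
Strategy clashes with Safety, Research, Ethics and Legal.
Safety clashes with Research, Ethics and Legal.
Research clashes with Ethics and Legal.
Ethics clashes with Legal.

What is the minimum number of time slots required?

IT, Design, Strategy, Research, Ethics, Legal all conflict with each other, so at least 6 time slots are needed.
6 time slots suffice: time slot 1 → {Strategy}; time slot 2 → {Ethics}; time slot 3 → {Legal}; time slot 4 → {Design}; time slot 5 → {Research}; time slot 6 → {IT, Safety}. No two conflicting committees share a time slot.

6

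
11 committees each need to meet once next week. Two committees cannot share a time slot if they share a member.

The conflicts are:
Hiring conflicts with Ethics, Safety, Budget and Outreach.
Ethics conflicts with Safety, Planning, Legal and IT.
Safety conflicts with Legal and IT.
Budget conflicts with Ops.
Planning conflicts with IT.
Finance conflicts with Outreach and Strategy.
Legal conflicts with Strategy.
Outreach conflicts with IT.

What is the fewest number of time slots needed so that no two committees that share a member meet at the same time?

Ethics, Planning, IT are mutually in conflict, so at least 3 time slots are needed.
A valid assignment using 3 time slots: Hiring=2, Ethics=1, Safety=3, Budget=1, Planning=3, Finance=2, Legal=2, Outreach=1, Ops=2, IT=2, Strategy=1. Each listed conflict is separated.

3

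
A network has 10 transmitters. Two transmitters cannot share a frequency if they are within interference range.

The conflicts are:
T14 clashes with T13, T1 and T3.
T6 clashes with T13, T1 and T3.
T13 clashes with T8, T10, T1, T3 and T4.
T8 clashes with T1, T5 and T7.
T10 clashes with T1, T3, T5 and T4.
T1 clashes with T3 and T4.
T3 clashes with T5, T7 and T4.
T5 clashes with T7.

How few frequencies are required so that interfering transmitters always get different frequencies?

5

T13, T10, T1, T3, T4 all conflict with each other, so at least 5 frequencies are needed.
A valid assignment using 5 frequencies: T14=4, T6=4, T13=2, T8=1, T10=4, T1=3, T3=1, T5=2, T7=3, T4=5. No two conflicting transmitters share a frequency.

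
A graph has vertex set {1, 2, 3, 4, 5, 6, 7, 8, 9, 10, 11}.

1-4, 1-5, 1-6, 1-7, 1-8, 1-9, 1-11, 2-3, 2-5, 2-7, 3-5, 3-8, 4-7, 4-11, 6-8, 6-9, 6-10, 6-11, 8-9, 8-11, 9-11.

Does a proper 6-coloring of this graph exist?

The chromatic number is 5. 1, 6, 8, 9, 11 are pairwise adjacent (a clique of size 5), so at least 5 colors are needed.
5 colors suffice: color red → {1, 2, 10}; color blue → {3, 7, 11}; color green → {4, 5, 6}; color yellow → {8}; color purple → {9}.
Since 6 ≥ 5, a proper 6-coloring certainly exists.

Yes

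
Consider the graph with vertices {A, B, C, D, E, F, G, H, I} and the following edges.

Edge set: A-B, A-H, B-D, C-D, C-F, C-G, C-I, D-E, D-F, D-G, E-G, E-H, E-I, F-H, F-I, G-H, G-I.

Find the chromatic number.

3

D, E, G are pairwise adjacent, so at least 3 colors are needed.
3 colors suffice: A=green, B=blue, C=green, D=red, E=green, F=blue, G=blue, H=red, I=red. Each edge has distinct colors on its endpoints.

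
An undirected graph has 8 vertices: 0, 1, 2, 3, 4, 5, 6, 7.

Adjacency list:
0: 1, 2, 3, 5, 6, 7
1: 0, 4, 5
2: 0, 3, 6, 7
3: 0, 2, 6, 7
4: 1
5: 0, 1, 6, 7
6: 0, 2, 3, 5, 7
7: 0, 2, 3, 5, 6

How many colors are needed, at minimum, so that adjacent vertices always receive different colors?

0, 2, 3, 6, 7 form a clique, so at least 5 colors are needed.
5 colors suffice: color a → {0, 4}; color b → {1, 7}; color c → {6}; color d → {3, 5}; color e → {2}. Every edge joins two different colors.

5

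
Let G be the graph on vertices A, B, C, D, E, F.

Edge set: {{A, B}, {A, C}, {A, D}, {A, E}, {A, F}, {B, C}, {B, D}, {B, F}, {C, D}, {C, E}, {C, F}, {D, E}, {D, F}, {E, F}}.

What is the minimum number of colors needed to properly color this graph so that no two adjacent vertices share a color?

A, B, C, D, F form a clique, so at least 5 colors are needed.
5 colors suffice: color 1 → {C}; color 2 → {D}; color 3 → {A}; color 4 → {F}; color 5 → {B, E}. Every edge joins two different colors.

5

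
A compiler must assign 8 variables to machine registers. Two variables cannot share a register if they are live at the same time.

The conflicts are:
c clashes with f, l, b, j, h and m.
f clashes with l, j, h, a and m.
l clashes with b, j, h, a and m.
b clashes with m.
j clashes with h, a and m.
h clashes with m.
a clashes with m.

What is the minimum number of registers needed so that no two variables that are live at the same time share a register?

c, f, l, j, h, m all conflict with each other, so at least 6 registers are needed.
6 registers suffice: register 1 → {m}; register 2 → {l}; register 3 → {c, a}; register 4 → {b, j}; register 5 → {f}; register 6 → {h}. No two conflicting variables share a register.

6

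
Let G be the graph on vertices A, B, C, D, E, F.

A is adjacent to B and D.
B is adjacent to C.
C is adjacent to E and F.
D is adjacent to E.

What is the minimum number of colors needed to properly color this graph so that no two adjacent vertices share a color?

3

The cycle A-B-C-E-D-A has odd length 5, so it cannot be 2-colored; at least 3 colors are needed.
3 colors suffice: color 1 → {A, C}; color 2 → {B, D, F}; color 3 → {E}. No two adjacent vertices share a color.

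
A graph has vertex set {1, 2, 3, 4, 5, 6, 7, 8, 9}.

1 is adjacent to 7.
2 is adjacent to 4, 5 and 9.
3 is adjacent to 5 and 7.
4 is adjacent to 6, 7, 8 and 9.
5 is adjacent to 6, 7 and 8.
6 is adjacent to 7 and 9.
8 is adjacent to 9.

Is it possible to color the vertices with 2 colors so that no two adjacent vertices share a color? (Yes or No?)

No

5, 6, 7 form a triangle, so at least 3 colors are needed.
So 2 colors are not enough.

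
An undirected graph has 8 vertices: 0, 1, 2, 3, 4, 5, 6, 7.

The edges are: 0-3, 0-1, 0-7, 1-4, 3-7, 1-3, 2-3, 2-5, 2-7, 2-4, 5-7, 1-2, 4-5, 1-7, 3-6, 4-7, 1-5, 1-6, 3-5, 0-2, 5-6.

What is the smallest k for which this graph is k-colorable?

5

1, 2, 3, 5, 7 form a clique, so at least 5 colors are needed.
5 colors suffice: color a → {1}; color b → {3, 4}; color c → {0, 5}; color d → {2, 6}; color e → {7}. No two adjacent vertices share a color.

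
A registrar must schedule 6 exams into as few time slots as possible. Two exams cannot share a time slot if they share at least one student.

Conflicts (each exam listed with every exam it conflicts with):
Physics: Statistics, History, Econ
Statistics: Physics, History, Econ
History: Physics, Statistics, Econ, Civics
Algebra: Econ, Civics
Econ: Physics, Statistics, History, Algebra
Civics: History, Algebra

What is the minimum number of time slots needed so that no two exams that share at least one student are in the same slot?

4

Physics, Statistics, History, Econ pairwise conflict, so at least 4 time slots are needed.
4 time slots suffice: Physics=3, Statistics=4, History=1, Algebra=1, Econ=2, Civics=2. Each listed conflict is separated.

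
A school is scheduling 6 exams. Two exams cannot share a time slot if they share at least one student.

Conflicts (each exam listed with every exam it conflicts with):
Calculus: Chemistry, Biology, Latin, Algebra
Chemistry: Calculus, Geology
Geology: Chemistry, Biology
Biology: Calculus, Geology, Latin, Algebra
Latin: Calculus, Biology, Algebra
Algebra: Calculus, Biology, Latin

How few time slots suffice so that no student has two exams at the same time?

4

Calculus, Biology, Latin, Algebra all conflict with each other, so at least 4 time slots are needed.
4 time slots suffice: time slot 1 → {Calculus, Geology}; time slot 2 → {Chemistry, Biology}; time slot 3 → {Latin}; time slot 4 → {Algebra}. Every pair that conflicts lands in different time slots.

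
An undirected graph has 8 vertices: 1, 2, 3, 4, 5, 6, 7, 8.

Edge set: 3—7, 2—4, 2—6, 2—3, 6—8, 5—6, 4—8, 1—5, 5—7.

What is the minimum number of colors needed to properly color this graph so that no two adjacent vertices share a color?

3

The cycle 7-3-2-6-5-7 has odd length 5, so it cannot be 2-colored; at least 3 colors are needed.
3 colors suffice: color red → {2, 5, 8}; color blue → {1, 4, 6, 7}; color green → {3}. Each edge has distinct colors on its endpoints.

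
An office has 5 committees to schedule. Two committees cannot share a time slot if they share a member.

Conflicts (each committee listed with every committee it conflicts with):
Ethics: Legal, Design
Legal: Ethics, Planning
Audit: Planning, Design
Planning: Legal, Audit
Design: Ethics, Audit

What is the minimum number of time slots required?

The cycle Audit-Design-Ethics-Legal-Planning-Audit has odd length 5, so it cannot be 2-colored; at least 3 time slots are needed.
3 time slots suffice: time slot 1 → {Ethics, Audit}; time slot 2 → {Legal, Design}; time slot 3 → {Planning}. Each listed conflict is separated.

3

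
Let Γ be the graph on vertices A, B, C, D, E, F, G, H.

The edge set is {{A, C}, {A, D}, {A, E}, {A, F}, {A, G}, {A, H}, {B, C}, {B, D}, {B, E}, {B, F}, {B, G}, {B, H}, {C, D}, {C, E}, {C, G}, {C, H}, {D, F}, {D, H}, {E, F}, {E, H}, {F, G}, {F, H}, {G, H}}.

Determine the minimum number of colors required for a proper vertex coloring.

4

B, E, F, H form a clique, so at least 4 colors are needed.
One proper 4-coloring: A=blue, B=blue, C=green, D=yellow, E=yellow, F=green, G=yellow, H=red. Each edge has distinct colors on its endpoints.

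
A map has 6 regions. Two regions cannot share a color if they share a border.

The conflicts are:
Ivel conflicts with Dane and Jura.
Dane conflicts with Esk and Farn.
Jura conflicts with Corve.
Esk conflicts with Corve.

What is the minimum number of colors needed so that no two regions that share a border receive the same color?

3

The cycle Jura-Ivel-Dane-Esk-Corve-Jura has odd length 5, so it cannot be 2-colored; at least 3 colors are needed.
3 colors suffice: color 1 → {Dane, Corve}; color 2 → {Jura, Esk, Farn}; color 3 → {Ivel}. No two conflicting regions share a color.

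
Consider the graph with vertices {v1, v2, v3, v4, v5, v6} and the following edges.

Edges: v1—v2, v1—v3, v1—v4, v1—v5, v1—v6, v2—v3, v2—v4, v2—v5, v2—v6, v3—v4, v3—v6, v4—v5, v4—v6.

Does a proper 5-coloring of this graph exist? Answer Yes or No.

Yes

The chromatic number is 5. v1, v2, v3, v4, v6 are mutually adjacent (a clique of size 5), so at least 5 colors are needed.
5 colors suffice: v1=3, v2=2, v3=5, v4=1, v5=4, v6=4.
That is already a proper 5-coloring.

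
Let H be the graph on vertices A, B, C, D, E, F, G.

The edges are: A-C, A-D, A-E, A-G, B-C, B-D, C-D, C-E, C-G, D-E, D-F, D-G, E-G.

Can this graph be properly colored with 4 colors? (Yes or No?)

No

A, C, D, E, G form a clique, so at least 5 colors are needed.
So 4 colors are not enough.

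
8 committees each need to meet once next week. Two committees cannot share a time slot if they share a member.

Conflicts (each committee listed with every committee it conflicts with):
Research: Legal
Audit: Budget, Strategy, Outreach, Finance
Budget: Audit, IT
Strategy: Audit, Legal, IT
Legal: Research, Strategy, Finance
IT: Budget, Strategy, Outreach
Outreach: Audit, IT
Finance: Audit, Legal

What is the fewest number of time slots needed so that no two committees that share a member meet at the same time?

Audit and Finance conflict, so at least 2 time slots are needed.
2 time slots suffice: time slot 1 → {Audit, Legal, IT}; time slot 2 → {Research, Budget, Strategy, Outreach, Finance}. Every pair that conflicts lands in different time slots.

2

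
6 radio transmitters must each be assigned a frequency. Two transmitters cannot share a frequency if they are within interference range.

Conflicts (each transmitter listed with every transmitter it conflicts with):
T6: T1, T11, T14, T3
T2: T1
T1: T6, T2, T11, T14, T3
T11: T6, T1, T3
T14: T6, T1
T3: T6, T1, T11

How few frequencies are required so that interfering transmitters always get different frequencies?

4

T6, T1, T11, T3 all conflict with each other, so at least 4 frequencies are needed.
4 frequencies suffice: frequency 1 → {T1}; frequency 2 → {T6, T2}; frequency 3 → {T14, T3}; frequency 4 → {T11}. Every pair that conflicts lands in different frequencies.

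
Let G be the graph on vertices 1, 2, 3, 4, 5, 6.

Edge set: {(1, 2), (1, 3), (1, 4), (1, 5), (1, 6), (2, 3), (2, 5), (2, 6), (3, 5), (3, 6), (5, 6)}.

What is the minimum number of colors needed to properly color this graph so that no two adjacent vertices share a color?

5

1, 2, 3, 5, 6 are mutually adjacent (a clique of size 5), so at least 5 colors are needed.
One proper 5-coloring: 1=a, 2=e, 3=b, 4=b, 5=d, 6=c. Each edge has distinct colors on its endpoints.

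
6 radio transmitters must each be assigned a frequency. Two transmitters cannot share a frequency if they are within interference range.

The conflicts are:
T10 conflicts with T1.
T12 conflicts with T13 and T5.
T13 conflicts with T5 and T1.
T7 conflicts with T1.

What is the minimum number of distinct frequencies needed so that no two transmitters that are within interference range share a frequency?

T12, T13, T5 pairwise conflict, so at least 3 frequencies are needed.
3 frequencies suffice: frequency 1 → {T10, T13, T7}; frequency 2 → {T12, T1}; frequency 3 → {T5}. Each listed conflict is separated.

3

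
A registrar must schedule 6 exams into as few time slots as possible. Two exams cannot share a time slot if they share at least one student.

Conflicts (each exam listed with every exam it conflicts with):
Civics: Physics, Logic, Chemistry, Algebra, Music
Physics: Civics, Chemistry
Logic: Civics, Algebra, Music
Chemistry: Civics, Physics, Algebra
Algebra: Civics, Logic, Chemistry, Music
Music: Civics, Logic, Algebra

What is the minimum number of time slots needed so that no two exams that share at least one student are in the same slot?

4

Civics, Logic, Algebra, Music all conflict with each other, so at least 4 time slots are needed.
4 time slots suffice: Civics=1, Physics=2, Logic=4, Chemistry=3, Algebra=2, Music=3. Every pair that conflicts lands in different time slots.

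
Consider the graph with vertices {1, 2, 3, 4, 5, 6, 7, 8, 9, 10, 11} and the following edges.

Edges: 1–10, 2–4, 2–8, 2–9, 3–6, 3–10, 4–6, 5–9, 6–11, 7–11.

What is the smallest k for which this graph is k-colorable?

6 and 11 are adjacent, so at least 2 colors are needed.
2 colors suffice: color a → {2, 5, 6, 7, 10}; color b → {1, 3, 4, 8, 9, 11}. No two adjacent vertices share a color.

2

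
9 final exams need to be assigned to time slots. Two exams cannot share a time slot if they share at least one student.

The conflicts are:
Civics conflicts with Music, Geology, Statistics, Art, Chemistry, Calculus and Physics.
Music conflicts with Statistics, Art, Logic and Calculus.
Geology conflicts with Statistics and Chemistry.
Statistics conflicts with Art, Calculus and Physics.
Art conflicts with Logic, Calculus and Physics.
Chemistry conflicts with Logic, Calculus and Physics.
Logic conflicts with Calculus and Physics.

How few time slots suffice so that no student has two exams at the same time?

Civics, Music, Statistics, Art, Calculus pairwise conflict, so at least 5 time slots are needed.
5 time slots suffice: time slot 1 → {Civics, Logic}; time slot 2 → {Art, Chemistry}; time slot 3 → {Geology, Calculus, Physics}; time slot 4 → {Statistics}; time slot 5 → {Music}. No two conflicting exams share a time slot.

5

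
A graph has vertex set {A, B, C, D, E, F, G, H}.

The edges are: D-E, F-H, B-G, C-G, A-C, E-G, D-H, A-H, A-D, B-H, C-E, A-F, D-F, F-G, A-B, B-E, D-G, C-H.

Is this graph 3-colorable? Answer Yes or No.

No

A, D, F, H are mutually adjacent (a clique of size 4), so at least 4 colors are needed.
So 3 colors are not enough.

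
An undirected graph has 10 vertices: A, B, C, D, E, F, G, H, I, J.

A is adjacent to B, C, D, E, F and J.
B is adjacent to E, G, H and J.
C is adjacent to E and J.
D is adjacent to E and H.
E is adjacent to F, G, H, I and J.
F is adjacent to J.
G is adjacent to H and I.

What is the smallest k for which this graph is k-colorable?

A, E, F, J form a clique, so at least 4 colors are needed.
4 colors suffice: A=blue, B=green, C=green, D=green, E=red, F=green, G=blue, H=yellow, I=green, J=yellow. Each edge has distinct colors on its endpoints.

4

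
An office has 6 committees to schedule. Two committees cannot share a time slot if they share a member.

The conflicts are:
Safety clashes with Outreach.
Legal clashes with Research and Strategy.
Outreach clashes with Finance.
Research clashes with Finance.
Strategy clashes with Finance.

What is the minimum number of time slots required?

Legal and Strategy conflict, so at least 2 time slots are needed.
A valid assignment using 2 time slots: Safety=1, Legal=1, Outreach=2, Research=2, Strategy=2, Finance=1. Every pair that conflicts lands in different time slots.

2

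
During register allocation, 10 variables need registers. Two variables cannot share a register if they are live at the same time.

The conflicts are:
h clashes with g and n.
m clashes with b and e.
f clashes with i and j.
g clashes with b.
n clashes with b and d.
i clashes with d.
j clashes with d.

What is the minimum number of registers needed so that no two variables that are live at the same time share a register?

2

m and e conflict, so at least 2 registers are needed.
2 registers suffice: h=1, m=2, f=1, g=2, n=2, b=1, e=1, i=2, j=2, d=1. Every pair that conflicts lands in different registers.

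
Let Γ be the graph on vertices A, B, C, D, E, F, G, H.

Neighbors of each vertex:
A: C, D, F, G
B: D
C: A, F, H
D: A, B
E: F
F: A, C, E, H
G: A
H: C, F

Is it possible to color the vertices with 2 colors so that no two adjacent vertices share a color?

No

A, C, F are mutually adjacent, so at least 3 colors are needed.
So 2 colors are not enough.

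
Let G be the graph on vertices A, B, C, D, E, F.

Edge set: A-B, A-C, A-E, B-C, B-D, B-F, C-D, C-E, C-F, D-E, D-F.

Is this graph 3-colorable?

B, C, D, F are mutually adjacent (a clique of size 4), so at least 4 colors are needed.
So 3 colors are not enough.

No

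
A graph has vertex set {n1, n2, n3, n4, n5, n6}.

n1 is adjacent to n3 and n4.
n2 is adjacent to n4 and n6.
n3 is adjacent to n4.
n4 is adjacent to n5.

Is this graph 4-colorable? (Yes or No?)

Yes

The chromatic number is 3. n1, n3, n4 are pairwise adjacent, so at least 3 colors are needed.
3 colors suffice: n1=blue, n2=blue, n3=green, n4=red, n5=blue, n6=red.
Since 4 ≥ 3, a proper 4-coloring certainly exists.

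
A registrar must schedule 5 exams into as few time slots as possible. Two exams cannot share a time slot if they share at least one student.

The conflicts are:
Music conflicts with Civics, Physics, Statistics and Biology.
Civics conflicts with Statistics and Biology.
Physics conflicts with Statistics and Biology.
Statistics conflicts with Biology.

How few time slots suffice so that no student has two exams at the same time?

4

Music, Physics, Statistics, Biology are mutually in conflict, so at least 4 time slots are needed.
4 time slots suffice: time slot 1 → {Biology}; time slot 2 → {Statistics}; time slot 3 → {Music}; time slot 4 → {Civics, Physics}. Each listed conflict is separated.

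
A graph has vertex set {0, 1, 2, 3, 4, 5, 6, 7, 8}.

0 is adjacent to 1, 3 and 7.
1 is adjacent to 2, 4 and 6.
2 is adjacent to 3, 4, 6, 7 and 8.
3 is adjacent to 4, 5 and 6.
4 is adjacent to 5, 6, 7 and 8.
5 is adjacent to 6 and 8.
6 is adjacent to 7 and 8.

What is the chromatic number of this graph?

4

2, 4, 6, 7 are mutually adjacent (a clique of size 4), so at least 4 colors are needed.
A valid assignment using 4 colors: 0=red, 1=yellow, 2=green, 3=yellow, 4=red, 5=green, 6=blue, 7=yellow, 8=yellow. Every edge joins two different colors.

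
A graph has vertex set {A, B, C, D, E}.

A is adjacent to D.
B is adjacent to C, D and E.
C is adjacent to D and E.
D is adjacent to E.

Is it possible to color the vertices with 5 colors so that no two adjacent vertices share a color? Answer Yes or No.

Yes

The chromatic number is 4. B, C, D, E are pairwise adjacent (a clique of size 4), so at least 4 colors are needed.
4 colors suffice: color red → {D}; color blue → {A, E}; color green → {C}; color yellow → {B}.
Since 5 ≥ 4, a proper 5-coloring certainly exists.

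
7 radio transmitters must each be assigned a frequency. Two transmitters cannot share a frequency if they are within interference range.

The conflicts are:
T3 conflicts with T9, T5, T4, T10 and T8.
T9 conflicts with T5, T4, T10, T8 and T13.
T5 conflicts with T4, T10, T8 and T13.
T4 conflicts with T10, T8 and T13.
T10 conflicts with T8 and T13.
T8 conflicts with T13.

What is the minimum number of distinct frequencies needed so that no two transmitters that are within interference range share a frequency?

T9, T5, T4, T10, T8, T13 all conflict with each other, so at least 6 frequencies are needed.
6 frequencies suffice: frequency 1 → {T8}; frequency 2 → {T9}; frequency 3 → {T4}; frequency 4 → {T10}; frequency 5 → {T5}; frequency 6 → {T3, T13}. No two conflicting transmitters share a frequency.

6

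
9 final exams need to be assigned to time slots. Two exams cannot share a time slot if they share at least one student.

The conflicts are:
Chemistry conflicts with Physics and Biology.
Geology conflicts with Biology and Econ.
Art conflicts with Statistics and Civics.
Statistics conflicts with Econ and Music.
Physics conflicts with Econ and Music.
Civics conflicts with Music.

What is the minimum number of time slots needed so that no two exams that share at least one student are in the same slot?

3

The cycle Chemistry-Biology-Geology-Econ-Physics-Chemistry has odd length 5, so it cannot be 2-colored; at least 3 time slots are needed.
3 time slots suffice: Chemistry=3, Geology=1, Art=2, Statistics=1, Physics=1, Civics=1, Biology=2, Econ=2, Music=2. No two conflicting exams share a time slot.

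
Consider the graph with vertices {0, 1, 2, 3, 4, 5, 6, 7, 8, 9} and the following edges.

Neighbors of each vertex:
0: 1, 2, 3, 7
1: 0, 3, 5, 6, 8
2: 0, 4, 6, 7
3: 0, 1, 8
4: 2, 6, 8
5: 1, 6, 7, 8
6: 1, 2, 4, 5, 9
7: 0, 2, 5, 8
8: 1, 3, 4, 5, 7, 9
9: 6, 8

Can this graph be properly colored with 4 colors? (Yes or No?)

The chromatic number is 3. 2, 4, 6 are pairwise adjacent, so at least 3 colors are needed.
3 colors suffice: 0=a, 1=b, 2=c, 3=c, 4=b, 5=c, 6=a, 7=b, 8=a, 9=b.
Since 4 ≥ 3, a proper 4-coloring certainly exists.

Yes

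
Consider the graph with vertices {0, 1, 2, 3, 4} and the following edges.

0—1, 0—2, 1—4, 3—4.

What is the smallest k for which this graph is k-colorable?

2

0 and 2 are adjacent, so at least 2 colors are needed.
A valid assignment using 2 colors: 0=red, 1=blue, 2=blue, 3=blue, 4=red. No two adjacent vertices share a color.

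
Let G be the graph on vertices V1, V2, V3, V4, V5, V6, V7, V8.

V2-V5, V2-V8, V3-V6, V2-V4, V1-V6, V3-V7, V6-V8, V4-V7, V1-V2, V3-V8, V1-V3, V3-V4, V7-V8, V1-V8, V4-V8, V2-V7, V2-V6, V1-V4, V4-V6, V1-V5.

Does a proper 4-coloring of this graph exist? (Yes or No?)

V1, V2, V4, V6, V8 are mutually adjacent (a clique of size 5), so at least 5 colors are needed.
So 4 colors are not enough.

No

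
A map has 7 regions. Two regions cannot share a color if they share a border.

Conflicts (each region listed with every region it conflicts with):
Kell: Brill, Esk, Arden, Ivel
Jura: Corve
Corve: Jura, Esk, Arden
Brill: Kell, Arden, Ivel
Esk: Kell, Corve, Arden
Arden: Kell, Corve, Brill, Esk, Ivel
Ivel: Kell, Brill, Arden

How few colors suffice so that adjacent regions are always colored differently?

4

Kell, Brill, Arden, Ivel pairwise conflict, so at least 4 colors are needed.
4 colors suffice: color 1 → {Jura, Arden}; color 2 → {Kell, Corve}; color 3 → {Brill, Esk}; color 4 → {Ivel}. No two conflicting regions share a color.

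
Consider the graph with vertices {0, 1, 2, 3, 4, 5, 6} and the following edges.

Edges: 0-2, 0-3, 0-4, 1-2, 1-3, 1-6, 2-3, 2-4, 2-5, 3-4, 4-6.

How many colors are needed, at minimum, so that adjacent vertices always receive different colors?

4

0, 2, 3, 4 form a clique, so at least 4 colors are needed.
4 colors suffice: color red → {2, 6}; color blue → {3, 5}; color green → {1, 4}; color yellow → {0}. No two adjacent vertices share a color.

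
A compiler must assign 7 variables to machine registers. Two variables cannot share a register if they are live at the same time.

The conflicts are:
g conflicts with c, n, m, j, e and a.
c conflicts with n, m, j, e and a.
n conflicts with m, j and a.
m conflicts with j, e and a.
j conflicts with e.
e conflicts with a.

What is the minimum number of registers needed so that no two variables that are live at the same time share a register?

g, c, n, m, j are mutually in conflict, so at least 5 registers are needed.
5 registers suffice: register 1 → {c}; register 2 → {g}; register 3 → {m}; register 4 → {n, e}; register 5 → {j, a}. Every pair that conflicts lands in different registers.

5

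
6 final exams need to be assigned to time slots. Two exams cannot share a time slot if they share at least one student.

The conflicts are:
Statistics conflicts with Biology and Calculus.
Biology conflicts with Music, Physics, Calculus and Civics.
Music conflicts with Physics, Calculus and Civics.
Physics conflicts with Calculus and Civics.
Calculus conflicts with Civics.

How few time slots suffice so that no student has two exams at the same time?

5

Biology, Music, Physics, Calculus, Civics all conflict with each other, so at least 5 time slots are needed.
5 time slots suffice: time slot 1 → {Calculus}; time slot 2 → {Biology}; time slot 3 → {Statistics, Physics}; time slot 4 → {Civics}; time slot 5 → {Music}. Each listed conflict is separated.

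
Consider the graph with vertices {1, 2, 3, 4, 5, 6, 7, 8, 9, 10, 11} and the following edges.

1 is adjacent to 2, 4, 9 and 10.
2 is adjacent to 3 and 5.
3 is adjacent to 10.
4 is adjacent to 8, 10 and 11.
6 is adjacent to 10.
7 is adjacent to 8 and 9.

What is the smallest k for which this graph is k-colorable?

1, 4, 10 are pairwise adjacent, so at least 3 colors are needed.
3 colors suffice: color red → {2, 7, 10, 11}; color blue → {1, 3, 5, 6, 8}; color green → {4, 9}. No two adjacent vertices share a color.

3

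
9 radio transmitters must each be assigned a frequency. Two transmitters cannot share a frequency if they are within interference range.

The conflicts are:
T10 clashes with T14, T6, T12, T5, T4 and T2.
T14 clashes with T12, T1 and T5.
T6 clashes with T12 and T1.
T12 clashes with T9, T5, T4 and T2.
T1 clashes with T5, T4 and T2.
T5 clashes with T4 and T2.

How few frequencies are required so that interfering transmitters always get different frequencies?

4

T10, T12, T5, T4 pairwise conflict, so at least 4 frequencies are needed.
4 frequencies suffice: frequency 1 → {T12, T1}; frequency 2 → {T6, T9, T5}; frequency 3 → {T10}; frequency 4 → {T14, T4, T2}. Each listed conflict is separated.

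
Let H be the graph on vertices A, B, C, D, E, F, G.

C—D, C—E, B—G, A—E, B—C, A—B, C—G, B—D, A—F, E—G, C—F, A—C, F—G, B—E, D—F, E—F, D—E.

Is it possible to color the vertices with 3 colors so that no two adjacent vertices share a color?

B, C, D, E form a clique, so at least 4 colors are needed.
So 3 colors are not enough.

No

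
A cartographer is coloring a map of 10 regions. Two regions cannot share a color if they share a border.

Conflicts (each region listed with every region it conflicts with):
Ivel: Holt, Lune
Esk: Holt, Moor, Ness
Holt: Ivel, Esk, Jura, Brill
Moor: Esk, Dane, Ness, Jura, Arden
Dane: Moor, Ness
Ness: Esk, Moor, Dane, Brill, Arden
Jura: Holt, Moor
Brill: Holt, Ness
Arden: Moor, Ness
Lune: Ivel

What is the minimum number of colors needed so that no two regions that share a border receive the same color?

Esk, Moor, Ness all conflict with each other, so at least 3 colors are needed.
3 colors suffice: color 1 → {Holt, Moor, Lune}; color 2 → {Ivel, Ness, Jura}; color 3 → {Esk, Dane, Brill, Arden}. No two conflicting regions share a color.

3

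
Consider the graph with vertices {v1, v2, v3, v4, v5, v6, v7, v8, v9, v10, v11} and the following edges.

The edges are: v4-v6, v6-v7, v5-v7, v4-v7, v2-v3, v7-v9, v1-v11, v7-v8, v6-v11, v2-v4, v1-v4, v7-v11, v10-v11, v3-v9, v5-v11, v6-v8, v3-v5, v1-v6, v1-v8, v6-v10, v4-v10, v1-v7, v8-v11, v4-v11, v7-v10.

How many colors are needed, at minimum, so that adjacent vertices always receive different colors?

5

v4, v6, v7, v10, v11 are mutually adjacent (a clique of size 5), so at least 5 colors are needed.
A valid assignment using 5 colors: v1=5, v2=2, v3=1, v4=3, v5=3, v6=4, v7=1, v8=3, v9=2, v10=5, v11=2. Every edge joins two different colors.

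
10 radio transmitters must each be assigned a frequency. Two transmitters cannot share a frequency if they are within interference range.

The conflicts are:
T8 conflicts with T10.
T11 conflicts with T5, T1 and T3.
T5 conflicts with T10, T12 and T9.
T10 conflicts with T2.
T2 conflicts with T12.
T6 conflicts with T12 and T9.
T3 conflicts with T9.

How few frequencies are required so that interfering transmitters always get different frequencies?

2

T10 and T2 conflict, so at least 2 frequencies are needed.
2 frequencies suffice: frequency 1 → {T8, T5, T2, T6, T1, T3}; frequency 2 → {T11, T10, T12, T9}. Each listed conflict is separated.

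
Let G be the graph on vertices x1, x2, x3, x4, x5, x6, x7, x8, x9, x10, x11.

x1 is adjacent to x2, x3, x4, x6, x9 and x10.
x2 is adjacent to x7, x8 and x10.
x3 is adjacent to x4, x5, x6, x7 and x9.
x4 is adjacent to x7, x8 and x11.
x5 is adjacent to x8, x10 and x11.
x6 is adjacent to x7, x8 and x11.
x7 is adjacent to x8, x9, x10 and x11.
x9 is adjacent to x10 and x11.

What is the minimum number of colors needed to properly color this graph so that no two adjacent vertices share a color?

3

x7, x9, x10 are pairwise adjacent, so at least 3 colors are needed.
3 colors suffice: x1=1, x2=3, x3=2, x4=3, x5=1, x6=3, x7=1, x8=2, x9=3, x10=2, x11=2. No two adjacent vertices share a color.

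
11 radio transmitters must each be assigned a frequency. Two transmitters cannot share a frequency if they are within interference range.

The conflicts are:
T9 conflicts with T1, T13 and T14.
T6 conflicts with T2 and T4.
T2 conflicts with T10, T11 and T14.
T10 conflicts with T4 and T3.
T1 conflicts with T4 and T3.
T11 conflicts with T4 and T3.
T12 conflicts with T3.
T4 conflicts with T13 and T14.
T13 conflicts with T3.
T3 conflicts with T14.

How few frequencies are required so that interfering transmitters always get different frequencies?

T12 and T3 conflict, so at least 2 frequencies are needed.
2 frequencies suffice: T9=1, T6=2, T2=1, T10=2, T1=2, T11=2, T12=2, T4=1, T13=2, T3=1, T14=2. Every pair that conflicts lands in different frequencies.

2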